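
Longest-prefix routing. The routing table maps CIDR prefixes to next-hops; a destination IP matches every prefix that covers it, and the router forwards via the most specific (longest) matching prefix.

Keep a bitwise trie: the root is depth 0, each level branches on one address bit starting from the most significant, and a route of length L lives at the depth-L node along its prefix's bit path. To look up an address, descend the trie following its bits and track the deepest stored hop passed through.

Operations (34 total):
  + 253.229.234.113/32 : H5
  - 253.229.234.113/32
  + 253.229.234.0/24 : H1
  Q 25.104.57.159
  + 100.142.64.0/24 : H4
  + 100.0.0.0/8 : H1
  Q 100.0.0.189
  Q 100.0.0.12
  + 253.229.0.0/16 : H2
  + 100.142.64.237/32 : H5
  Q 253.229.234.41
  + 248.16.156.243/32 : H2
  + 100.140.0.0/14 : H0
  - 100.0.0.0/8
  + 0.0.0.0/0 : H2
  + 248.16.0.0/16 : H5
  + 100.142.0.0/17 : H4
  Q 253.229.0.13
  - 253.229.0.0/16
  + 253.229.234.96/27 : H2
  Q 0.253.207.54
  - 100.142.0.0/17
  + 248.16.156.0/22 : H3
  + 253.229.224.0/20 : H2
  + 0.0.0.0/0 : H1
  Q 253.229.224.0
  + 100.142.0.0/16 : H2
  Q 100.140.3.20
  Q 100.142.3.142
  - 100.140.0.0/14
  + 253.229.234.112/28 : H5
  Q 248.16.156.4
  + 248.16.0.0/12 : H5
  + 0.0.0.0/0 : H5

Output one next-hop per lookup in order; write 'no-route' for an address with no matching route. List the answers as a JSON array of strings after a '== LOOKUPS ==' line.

Process each operation:
  + 253.229.234.113/32 (H5) depth=32
  del 253.229.234.113/32 (clear depth 32)
  + 253.229.234.0/24 (H1) depth=24
  Q 25.104.57.159: descend ε ; hops seen [∅] ; pick no-route
  + 100.142.64.0/24 (H4) depth=24
  + 100.0.0.0/8 (H1) depth=8
  Q 100.0.0.189: descend 01100100 ; hops seen [H1] ; pick H1
  Q 100.0.0.12: descend 01100100 ; hops seen [H1] ; pick H1
  + 253.229.0.0/16 (H2) depth=16
  + 100.142.64.237/32 (H5) depth=32
  Q 253.229.234.41: descend 1111110111100101111010100 ; hops seen [H2,H1] ; pick H1
  + 248.16.156.243/32 (H2) depth=32
  + 100.140.0.0/14 (H0) depth=14
  del 100.0.0.0/8 (clear depth 8)
  + 0.0.0.0/0 (H2) depth=0
  + 248.16.0.0/16 (H5) depth=16
  + 100.142.0.0/17 (H4) depth=17
  Q 253.229.0.13: descend 1111110111100101 ; hops seen [H2,H2] ; pick H2
  del 253.229.0.0/16 (clear depth 16)
  + 253.229.234.96/27 (H2) depth=27
  Q 0.253.207.54: descend 0 ; hops seen [H2] ; pick H2
  del 100.142.0.0/17 (clear depth 17)
  + 248.16.156.0/22 (H3) depth=22
  + 253.229.224.0/20 (H2) depth=20
  + 0.0.0.0/0 (H1) depth=0
  Q 253.229.224.0: descend 11111101111001011110 ; hops seen [H1,H2] ; pick H2
  + 100.142.0.0/16 (H2) depth=16
  Q 100.140.3.20: descend 01100100100011 ; hops seen [H1,H0] ; pick H0
  Q 100.142.3.142: descend 01100100100011100 ; hops seen [H1,H0,H2] ; pick H2
  del 100.140.0.0/14 (clear depth 14)
  + 253.229.234.112/28 (H5) depth=28
  Q 248.16.156.4: descend 111110000001000010011100 ; hops seen [H1,H5,H3] ; pick H3
  + 248.16.0.0/12 (H5) depth=12
  + 0.0.0.0/0 (H5) depth=0

== LOOKUPS ==
["no-route","H1","H1","H1","H2","H2","H2","H0","H2","H3"]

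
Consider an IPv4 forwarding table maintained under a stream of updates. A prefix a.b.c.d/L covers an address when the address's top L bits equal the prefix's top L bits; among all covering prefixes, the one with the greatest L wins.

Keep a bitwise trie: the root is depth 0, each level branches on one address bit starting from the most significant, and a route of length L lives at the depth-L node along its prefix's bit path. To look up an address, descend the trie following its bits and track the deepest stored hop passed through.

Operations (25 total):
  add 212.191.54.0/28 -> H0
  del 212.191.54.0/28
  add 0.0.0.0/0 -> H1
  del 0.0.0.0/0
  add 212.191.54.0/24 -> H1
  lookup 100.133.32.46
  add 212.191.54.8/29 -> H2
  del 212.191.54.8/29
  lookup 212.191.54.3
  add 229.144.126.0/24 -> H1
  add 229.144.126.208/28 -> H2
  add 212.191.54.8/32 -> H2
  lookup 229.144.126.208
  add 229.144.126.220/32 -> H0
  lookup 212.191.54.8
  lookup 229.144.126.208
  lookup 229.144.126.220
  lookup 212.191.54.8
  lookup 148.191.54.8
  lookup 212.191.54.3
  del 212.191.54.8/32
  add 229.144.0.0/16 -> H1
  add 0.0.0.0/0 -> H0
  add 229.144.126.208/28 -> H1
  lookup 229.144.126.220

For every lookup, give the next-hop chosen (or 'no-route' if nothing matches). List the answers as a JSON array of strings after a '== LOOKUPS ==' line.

Process each operation:
  + 212.191.54.0/28 (H0) depth=28
  - 212.191.54.0/28 clear@28
  + 0.0.0.0/0 (H1) depth=0
  - 0.0.0.0/0 clear@0
  + 212.191.54.0/24 (H1) depth=24
  Q 100.133.32.46: descend ε ; hops seen [∅] ; pick no-route
  + 212.191.54.8/29 (H2) depth=29
  - 212.191.54.8/29 clear@29
  Q 212.191.54.3: descend 1101010010111111001101100000 ; hops seen [H1] ; pick H1
  + 229.144.126.0/24 (H1) depth=24
  + 229.144.126.208/28 (H2) depth=28
  + 212.191.54.8/32 (H2) depth=32
  Q 229.144.126.208: descend 1110010110010000011111101101 ; hops seen [H1,H2] ; pick H2
  + 229.144.126.220/32 (H0) depth=32
  Q 212.191.54.8: descend 11010100101111110011011000001000 ; hops seen [H1,H2] ; pick H2
  Q 229.144.126.208: descend 1110010110010000011111101101 ; hops seen [H1,H2] ; pick H2
  Q 229.144.126.220: descend 11100101100100000111111011011100 ; hops seen [H1,H2,H0] ; pick H0
  Q 212.191.54.8: descend 11010100101111110011011000001000 ; hops seen [H1,H2] ; pick H2
  Q 148.191.54.8: descend 1 ; hops seen [∅] ; pick no-route
  Q 212.191.54.3: descend 1101010010111111001101100000 ; hops seen [H1] ; pick H1
  - 212.191.54.8/32 clear@32
  + 229.144.0.0/16 (H1) depth=16
  + 0.0.0.0/0 (H0) depth=0
  + 229.144.126.208/28 (H1) depth=28
  Q 229.144.126.220: descend 11100101100100000111111011011100 ; hops seen [H0,H1,H1,H1,H0] ; pick H0

== LOOKUPS ==
["no-route","H1","H2","H2","H2","H0","H2","no-route","H1","H0"]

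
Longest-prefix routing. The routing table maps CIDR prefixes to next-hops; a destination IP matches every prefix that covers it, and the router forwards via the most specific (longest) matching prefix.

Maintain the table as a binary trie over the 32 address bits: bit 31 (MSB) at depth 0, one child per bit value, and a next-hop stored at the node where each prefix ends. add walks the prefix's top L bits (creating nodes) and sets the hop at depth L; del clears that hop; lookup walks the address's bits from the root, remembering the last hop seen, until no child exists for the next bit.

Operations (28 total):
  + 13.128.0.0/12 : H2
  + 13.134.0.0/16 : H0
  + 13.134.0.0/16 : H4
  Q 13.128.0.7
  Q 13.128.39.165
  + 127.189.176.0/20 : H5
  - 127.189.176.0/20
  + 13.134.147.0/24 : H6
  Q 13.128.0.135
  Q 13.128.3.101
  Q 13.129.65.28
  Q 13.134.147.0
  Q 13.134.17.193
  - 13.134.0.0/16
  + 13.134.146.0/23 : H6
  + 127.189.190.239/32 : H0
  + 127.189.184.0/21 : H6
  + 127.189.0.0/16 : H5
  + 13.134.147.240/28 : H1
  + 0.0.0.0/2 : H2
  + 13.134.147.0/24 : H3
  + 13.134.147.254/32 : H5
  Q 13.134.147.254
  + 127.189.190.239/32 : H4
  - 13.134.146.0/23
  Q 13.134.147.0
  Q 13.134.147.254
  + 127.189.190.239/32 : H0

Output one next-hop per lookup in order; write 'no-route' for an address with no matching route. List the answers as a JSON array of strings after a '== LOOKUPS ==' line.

Trace:
  add 13.128.0.0/12 -> H2 at depth 12
  add 13.134.0.0/16 -> H0 at depth 16
  add 13.134.0.0/16 -> H4 at depth 16
  Q 13.128.0.7: descend 0000110110000 ; hops seen [H2] ; pick H2
  Q 13.128.39.165: descend 0000110110000 ; hops seen [H2] ; pick H2
  add 127.189.176.0/20 -> H5 at depth 20
  - 127.189.176.0/20 clear@20
  add 13.134.147.0/24 -> H6 at depth 24
  Q 13.128.0.135: descend 0000110110000 ; hops seen [H2] ; pick H2
  Q 13.128.3.101: descend 0000110110000 ; hops seen [H2] ; pick H2
  Q 13.129.65.28: descend 0000110110000 ; hops seen [H2] ; pick H2
  Q 13.134.147.0: descend 000011011000011010010011 ; hops seen [H2,H4,H6] ; pick H6
  Q 13.134.17.193: descend 0000110110000110 ; hops seen [H2,H4] ; pick H4
  - 13.134.0.0/16 clear@16
  add 13.134.146.0/23 -> H6 at depth 23
  add 127.189.190.239/32 -> H0 at depth 32
  add 127.189.184.0/21 -> H6 at depth 21
  add 127.189.0.0/16 -> H5 at depth 16
  add 13.134.147.240/28 -> H1 at depth 28
  add 0.0.0.0/2 -> H2 at depth 2
  add 13.134.147.0/24 -> H3 at depth 24
  add 13.134.147.254/32 -> H5 at depth 32
  Q 13.134.147.254: descend 00001101100001101001001111111110 ; hops seen [H2,H2,H6,H3,H1,H5] ; pick H5
  add 127.189.190.239/32 -> H4 at depth 32
  - 13.134.146.0/23 clear@23
  Q 13.134.147.0: descend 000011011000011010010011 ; hops seen [H2,H2,H3] ; pick H3
  Q 13.134.147.254: descend 00001101100001101001001111111110 ; hops seen [H2,H2,H3,H1,H5] ; pick H5
  add 127.189.190.239/32 -> H0 at depth 32

== LOOKUPS ==
["H2","H2","H2","H2","H2","H6","H4","H5","H3","H5"]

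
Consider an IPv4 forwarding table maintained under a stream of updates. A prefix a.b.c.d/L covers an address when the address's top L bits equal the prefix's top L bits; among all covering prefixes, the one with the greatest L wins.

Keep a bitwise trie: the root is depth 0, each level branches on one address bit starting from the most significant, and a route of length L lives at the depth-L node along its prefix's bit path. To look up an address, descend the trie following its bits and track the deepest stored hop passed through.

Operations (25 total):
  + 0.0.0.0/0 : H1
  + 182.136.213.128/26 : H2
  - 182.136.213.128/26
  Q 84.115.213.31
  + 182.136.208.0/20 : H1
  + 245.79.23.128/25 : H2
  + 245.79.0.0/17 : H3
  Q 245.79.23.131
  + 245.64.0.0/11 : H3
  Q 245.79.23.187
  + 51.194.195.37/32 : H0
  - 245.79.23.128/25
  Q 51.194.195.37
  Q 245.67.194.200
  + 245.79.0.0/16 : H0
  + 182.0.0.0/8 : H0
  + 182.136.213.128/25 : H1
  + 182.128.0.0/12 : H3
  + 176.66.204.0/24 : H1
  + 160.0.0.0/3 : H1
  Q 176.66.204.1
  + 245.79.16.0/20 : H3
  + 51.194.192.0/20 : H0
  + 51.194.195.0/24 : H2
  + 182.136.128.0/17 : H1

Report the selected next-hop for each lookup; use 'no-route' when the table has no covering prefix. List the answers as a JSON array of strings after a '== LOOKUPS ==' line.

Apply in order:
  + 0.0.0.0/0 (H1) depth=0
  + 182.136.213.128/26 (H2) depth=26
  - 182.136.213.128/26 clear@26
  lookup 84.115.213.31: bits ε walk d0:H1 -> H1
  + 182.136.208.0/20 (H1) depth=20
  + 245.79.23.128/25 (H2) depth=25
  + 245.79.0.0/17 (H3) depth=17
  lookup 245.79.23.131: bits 1111010101001111000101111 walk d0:H1→d1:-→d2:-→d3:-→d4:-→d5:-→d6:-→d7:-→d8:-→d9:-→d10:-→d11:-→d12:-→d13:-→d14:-→d15:-→d16:-→d17:H3→d18:-→d19:-→d20:-→d21:-→d22:-→d23:-→d24:-→d25:H2 -> H2
  + 245.64.0.0/11 (H3) depth=11
  lookup 245.79.23.187: bits 1111010101001111000101111 walk d0:H1→d1:-→d2:-→d3:-→d4:-→d5:-→d6:-→d7:-→d8:-→d9:-→d10:-→d11:H3→d12:-→d13:-→d14:-→d15:-→d16:-→d17:H3→d18:-→d19:-→d20:-→d21:-→d22:-→d23:-→d24:-→d25:H2 -> H2
  + 51.194.195.37/32 (H0) depth=32
  - 245.79.23.128/25 clear@25
  lookup 51.194.195.37: bits 00110011110000101100001100100101 walk d0:H1→d1:-→d2:-→d3:-→d4:-→d5:-→d6:-→d7:-→d8:-→d9:-→d10:-→d11:-→d12:-→d13:-→d14:-→d15:-→d16:-→d17:-→d18:-→d19:-→d20:-→d21:-→d22:-→d23:-→d24:-→d25:-→d26:-→d27:-→d28:-→d29:-→d30:-→d31:-→d32:H0 -> H0
  lookup 245.67.194.200: bits 111101010100 walk d0:H1→d1:-→d2:-→d3:-→d4:-→d5:-→d6:-→d7:-→d8:-→d9:-→d10:-→d11:H3→d12:- -> H3
  + 245.79.0.0/16 (H0) depth=16
  + 182.0.0.0/8 (H0) depth=8
  + 182.136.213.128/25 (H1) depth=25
  + 182.128.0.0/12 (H3) depth=12
  + 176.66.204.0/24 (H1) depth=24
  + 160.0.0.0/3 (H1) depth=3
  lookup 176.66.204.1: bits 101100000100001011001100 walk d0:H1→d1:-→d2:-→d3:H1→d4:-→d5:-→d6:-→d7:-→d8:-→d9:-→d10:-→d11:-→d12:-→d13:-→d14:-→d15:-→d16:-→d17:-→d18:-→d19:-→d20:-→d21:-→d22:-→d23:-→d24:H1 -> H1
  + 245.79.16.0/20 (H3) depth=20
  + 51.194.192.0/20 (H0) depth=20
  + 51.194.195.0/24 (H2) depth=24
  + 182.136.128.0/17 (H1) depth=17

== LOOKUPS ==
["H1","H2","H2","H0","H3","H1"]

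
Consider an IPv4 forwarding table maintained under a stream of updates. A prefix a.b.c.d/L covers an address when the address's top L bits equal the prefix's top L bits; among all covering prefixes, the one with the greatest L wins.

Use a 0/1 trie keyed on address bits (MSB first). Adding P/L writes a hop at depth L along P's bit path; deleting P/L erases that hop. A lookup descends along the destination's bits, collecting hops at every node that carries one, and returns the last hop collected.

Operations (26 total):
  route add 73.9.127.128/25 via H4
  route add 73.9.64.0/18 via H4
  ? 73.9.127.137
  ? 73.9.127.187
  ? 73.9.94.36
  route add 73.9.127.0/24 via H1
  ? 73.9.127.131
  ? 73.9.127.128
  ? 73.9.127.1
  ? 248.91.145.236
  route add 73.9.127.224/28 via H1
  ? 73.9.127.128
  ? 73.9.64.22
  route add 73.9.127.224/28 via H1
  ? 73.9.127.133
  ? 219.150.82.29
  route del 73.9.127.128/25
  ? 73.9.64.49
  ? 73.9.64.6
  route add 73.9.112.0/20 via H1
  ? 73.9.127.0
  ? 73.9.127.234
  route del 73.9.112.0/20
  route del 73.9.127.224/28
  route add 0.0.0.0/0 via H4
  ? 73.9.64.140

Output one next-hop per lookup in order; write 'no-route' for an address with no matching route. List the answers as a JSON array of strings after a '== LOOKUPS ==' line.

Trace:
  + 73.9.127.128/25 (H4) depth=25
  + 73.9.64.0/18 (H4) depth=18
  Q 73.9.127.137: descend 0100100100001001011111111 ; hops seen [H4,H4] ; pick H4
  Q 73.9.127.187: descend 0100100100001001011111111 ; hops seen [H4,H4] ; pick H4
  Q 73.9.94.36: descend 010010010000100101 ; hops seen [H4] ; pick H4
  + 73.9.127.0/24 (H1) depth=24
  Q 73.9.127.131: descend 0100100100001001011111111 ; hops seen [H4,H1,H4] ; pick H4
  Q 73.9.127.128: descend 0100100100001001011111111 ; hops seen [H4,H1,H4] ; pick H4
  Q 73.9.127.1: descend 010010010000100101111111 ; hops seen [H4,H1] ; pick H1
  Q 248.91.145.236: descend ε ; hops seen [∅] ; pick no-route
  + 73.9.127.224/28 (H1) depth=28
  Q 73.9.127.128: descend 0100100100001001011111111 ; hops seen [H4,H1,H4] ; pick H4
  Q 73.9.64.22: descend 010010010000100101 ; hops seen [H4] ; pick H4
  + 73.9.127.224/28 (H1) depth=28
  Q 73.9.127.133: descend 0100100100001001011111111 ; hops seen [H4,H1,H4] ; pick H4
  Q 219.150.82.29: descend ε ; hops seen [∅] ; pick no-route
  del 73.9.127.128/25 (clear depth 25)
  Q 73.9.64.49: descend 010010010000100101 ; hops seen [H4] ; pick H4
  Q 73.9.64.6: descend 010010010000100101 ; hops seen [H4] ; pick H4
  + 73.9.112.0/20 (H1) depth=20
  Q 73.9.127.0: descend 010010010000100101111111 ; hops seen [H4,H1,H1] ; pick H1
  Q 73.9.127.234: descend 0100100100001001011111111110 ; hops seen [H4,H1,H1,H1] ; pick H1
  del 73.9.112.0/20 (clear depth 20)
  del 73.9.127.224/28 (clear depth 28)
  + 0.0.0.0/0 (H4) depth=0
  Q 73.9.64.140: descend 010010010000100101 ; hops seen [H4,H4] ; pick H4

== LOOKUPS ==
["H4","H4","H4","H4","H4","H1","no-route","H4","H4","H4","no-route","H4","H4","H1","H1","H4"]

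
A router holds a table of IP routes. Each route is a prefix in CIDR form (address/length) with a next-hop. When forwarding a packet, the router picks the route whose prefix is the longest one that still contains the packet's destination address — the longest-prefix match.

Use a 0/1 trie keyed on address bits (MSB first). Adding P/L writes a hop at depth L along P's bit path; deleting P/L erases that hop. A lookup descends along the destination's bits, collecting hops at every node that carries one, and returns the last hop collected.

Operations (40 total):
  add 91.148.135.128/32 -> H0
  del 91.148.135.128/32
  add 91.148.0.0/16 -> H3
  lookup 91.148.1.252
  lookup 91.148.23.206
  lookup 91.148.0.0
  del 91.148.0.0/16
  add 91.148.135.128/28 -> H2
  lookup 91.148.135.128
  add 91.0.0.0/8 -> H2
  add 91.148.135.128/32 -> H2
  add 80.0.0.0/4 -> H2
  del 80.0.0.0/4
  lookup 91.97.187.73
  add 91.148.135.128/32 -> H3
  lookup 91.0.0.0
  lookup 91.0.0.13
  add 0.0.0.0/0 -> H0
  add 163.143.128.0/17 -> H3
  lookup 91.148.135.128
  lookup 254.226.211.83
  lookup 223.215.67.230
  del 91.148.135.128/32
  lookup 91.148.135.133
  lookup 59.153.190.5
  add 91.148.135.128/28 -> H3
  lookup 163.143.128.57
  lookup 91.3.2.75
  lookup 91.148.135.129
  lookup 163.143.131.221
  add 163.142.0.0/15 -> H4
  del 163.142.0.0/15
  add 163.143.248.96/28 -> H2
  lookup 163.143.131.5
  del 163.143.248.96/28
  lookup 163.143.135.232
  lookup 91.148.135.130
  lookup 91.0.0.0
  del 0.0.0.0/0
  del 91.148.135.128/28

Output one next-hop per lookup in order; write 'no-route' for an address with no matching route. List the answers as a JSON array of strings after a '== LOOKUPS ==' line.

Apply in order:
  add 91.148.135.128/32 -> H0 at depth 32
  del 91.148.135.128/32 (clear depth 32)
  add 91.148.0.0/16 -> H3 at depth 16
  Q 91.148.1.252: descend 0101101110010100 ; hops seen [H3] ; pick H3
  Q 91.148.23.206: descend 0101101110010100 ; hops seen [H3] ; pick H3
  Q 91.148.0.0: descend 0101101110010100 ; hops seen [H3] ; pick H3
  del 91.148.0.0/16 (clear depth 16)
  add 91.148.135.128/28 -> H2 at depth 28
  Q 91.148.135.128: descend 01011011100101001000011110000000 ; hops seen [H2] ; pick H2
  add 91.0.0.0/8 -> H2 at depth 8
  add 91.148.135.128/32 -> H2 at depth 32
  add 80.0.0.0/4 -> H2 at depth 4
  del 80.0.0.0/4 (clear depth 4)
  Q 91.97.187.73: descend 01011011 ; hops seen [H2] ; pick H2
  add 91.148.135.128/32 -> H3 at depth 32
  Q 91.0.0.0: descend 01011011 ; hops seen [H2] ; pick H2
  Q 91.0.0.13: descend 01011011 ; hops seen [H2] ; pick H2
  add 0.0.0.0/0 -> H0 at depth 0
  add 163.143.128.0/17 -> H3 at depth 17
  Q 91.148.135.128: descend 01011011100101001000011110000000 ; hops seen [H0,H2,H2,H3] ; pick H3
  Q 254.226.211.83: descend 1 ; hops seen [H0] ; pick H0
  Q 223.215.67.230: descend 1 ; hops seen [H0] ; pick H0
  del 91.148.135.128/32 (clear depth 32)
  Q 91.148.135.133: descend 01011011100101001000011110000 ; hops seen [H0,H2,H2] ; pick H2
  Q 59.153.190.5: descend 0 ; hops seen [H0] ; pick H0
  add 91.148.135.128/28 -> H3 at depth 28
  Q 163.143.128.57: descend 10100011100011111 ; hops seen [H0,H3] ; pick H3
  Q 91.3.2.75: descend 01011011 ; hops seen [H0,H2] ; pick H2
  Q 91.148.135.129: descend 0101101110010100100001111000000 ; hops seen [H0,H2,H3] ; pick H3
  Q 163.143.131.221: descend 10100011100011111 ; hops seen [H0,H3] ; pick H3
  add 163.142.0.0/15 -> H4 at depth 15
  del 163.142.0.0/15 (clear depth 15)
  add 163.143.248.96/28 -> H2 at depth 28
  Q 163.143.131.5: descend 10100011100011111 ; hops seen [H0,H3] ; pick H3
  del 163.143.248.96/28 (clear depth 28)
  Q 163.143.135.232: descend 10100011100011111 ; hops seen [H0,H3] ; pick H3
  Q 91.148.135.130: descend 010110111001010010000111100000 ; hops seen [H0,H2,H3] ; pick H3
  Q 91.0.0.0: descend 01011011 ; hops seen [H0,H2] ; pick H2
  del 0.0.0.0/0 (clear depth 0)
  del 91.148.135.128/28 (clear depth 28)

== LOOKUPS ==
["H3","H3","H3","H2","H2","H2","H2","H3","H0","H0","H2","H0","H3","H2","H3","H3","H3","H3","H3","H2"]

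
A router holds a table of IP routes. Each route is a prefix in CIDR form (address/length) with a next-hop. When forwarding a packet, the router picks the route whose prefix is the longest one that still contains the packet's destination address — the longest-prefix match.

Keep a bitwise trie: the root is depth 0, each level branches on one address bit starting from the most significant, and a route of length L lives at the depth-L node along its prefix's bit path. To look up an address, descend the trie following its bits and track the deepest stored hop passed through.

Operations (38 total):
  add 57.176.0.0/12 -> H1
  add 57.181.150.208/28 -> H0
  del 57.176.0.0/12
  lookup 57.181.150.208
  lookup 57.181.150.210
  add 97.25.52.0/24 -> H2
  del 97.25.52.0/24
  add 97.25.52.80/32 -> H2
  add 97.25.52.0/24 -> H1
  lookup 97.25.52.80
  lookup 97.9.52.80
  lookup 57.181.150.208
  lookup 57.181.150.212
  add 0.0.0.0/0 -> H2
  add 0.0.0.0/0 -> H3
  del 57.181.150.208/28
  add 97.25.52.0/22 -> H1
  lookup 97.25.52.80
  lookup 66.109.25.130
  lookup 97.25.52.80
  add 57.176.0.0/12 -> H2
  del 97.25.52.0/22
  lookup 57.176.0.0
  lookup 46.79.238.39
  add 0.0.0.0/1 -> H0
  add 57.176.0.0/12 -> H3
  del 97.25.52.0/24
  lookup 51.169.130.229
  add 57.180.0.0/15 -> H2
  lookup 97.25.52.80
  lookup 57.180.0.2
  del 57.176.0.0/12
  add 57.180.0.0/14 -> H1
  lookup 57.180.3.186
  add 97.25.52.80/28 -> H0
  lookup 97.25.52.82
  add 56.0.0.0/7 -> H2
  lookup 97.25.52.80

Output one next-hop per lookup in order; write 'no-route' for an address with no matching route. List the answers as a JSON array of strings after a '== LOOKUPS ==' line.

Process each operation:
  add 57.176.0.0/12 -> H1 at depth 12
  add 57.181.150.208/28 -> H0 at depth 28
  del 57.176.0.0/12 (clear depth 12)
  ? 57.181.150.208  path d0:-→d1:-→d2:-→d3:-→d4:-→d5:-→d6:-→d7:-→d8:-→d9:-→d10:-→d11:-→d12:-→d13:-→d14:-→d15:-→d16:-→d17:-→d18:-→d19:-→d20:-→d21:-→d22:-→d23:-→d24:-→d25:-→d26:-→d27:-→d28:H0  best=H0
  ? 57.181.150.210  path d0:-→d1:-→d2:-→d3:-→d4:-→d5:-→d6:-→d7:-→d8:-→d9:-→d10:-→d11:-→d12:-→d13:-→d14:-→d15:-→d16:-→d17:-→d18:-→d19:-→d20:-→d21:-→d22:-→d23:-→d24:-→d25:-→d26:-→d27:-→d28:H0  best=H0
  add 97.25.52.0/24 -> H2 at depth 24
  del 97.25.52.0/24 (clear depth 24)
  add 97.25.52.80/32 -> H2 at depth 32
  add 97.25.52.0/24 -> H1 at depth 24
  ? 97.25.52.80  path d0:-→d1:-→d2:-→d3:-→d4:-→d5:-→d6:-→d7:-→d8:-→d9:-→d10:-→d11:-→d12:-→d13:-→d14:-→d15:-→d16:-→d17:-→d18:-→d19:-→d20:-→d21:-→d22:-→d23:-→d24:H1→d25:-→d26:-→d27:-→d28:-→d29:-→d30:-→d31:-→d32:H2  best=H2
  ? 97.9.52.80  path d0:-→d1:-→d2:-→d3:-→d4:-→d5:-→d6:-→d7:-→d8:-→d9:-→d10:-→d11:-  best=no-route
  ? 57.181.150.208  path d0:-→d1:-→d2:-→d3:-→d4:-→d5:-→d6:-→d7:-→d8:-→d9:-→d10:-→d11:-→d12:-→d13:-→d14:-→d15:-→d16:-→d17:-→d18:-→d19:-→d20:-→d21:-→d22:-→d23:-→d24:-→d25:-→d26:-→d27:-→d28:H0  best=H0
  ? 57.181.150.212  path d0:-→d1:-→d2:-→d3:-→d4:-→d5:-→d6:-→d7:-→d8:-→d9:-→d10:-→d11:-→d12:-→d13:-→d14:-→d15:-→d16:-→d17:-→d18:-→d19:-→d20:-→d21:-→d22:-→d23:-→d24:-→d25:-→d26:-→d27:-→d28:H0  best=H0
  add 0.0.0.0/0 -> H2 at depth 0
  add 0.0.0.0/0 -> H3 at depth 0
  del 57.181.150.208/28 (clear depth 28)
  add 97.25.52.0/22 -> H1 at depth 22
  ? 97.25.52.80  path d0:H3→d1:-→d2:-→d3:-→d4:-→d5:-→d6:-→d7:-→d8:-→d9:-→d10:-→d11:-→d12:-→d13:-→d14:-→d15:-→d16:-→d17:-→d18:-→d19:-→d20:-→d21:-→d22:H1→d23:-→d24:H1→d25:-→d26:-→d27:-→d28:-→d29:-→d30:-→d31:-→d32:H2  best=H2
  ? 66.109.25.130  path d0:H3→d1:-→d2:-  best=H3
  ? 97.25.52.80  path d0:H3→d1:-→d2:-→d3:-→d4:-→d5:-→d6:-→d7:-→d8:-→d9:-→d10:-→d11:-→d12:-→d13:-→d14:-→d15:-→d16:-→d17:-→d18:-→d19:-→d20:-→d21:-→d22:H1→d23:-→d24:H1→d25:-→d26:-→d27:-→d28:-→d29:-→d30:-→d31:-→d32:H2  best=H2
  add 57.176.0.0/12 -> H2 at depth 12
  del 97.25.52.0/22 (clear depth 22)
  ? 57.176.0.0  path d0:H3→d1:-→d2:-→d3:-→d4:-→d5:-→d6:-→d7:-→d8:-→d9:-→d10:-→d11:-→d12:H2→d13:-  best=H2
  ? 46.79.238.39  path d0:H3→d1:-→d2:-→d3:-  best=H3
  add 0.0.0.0/1 -> H0 at depth 1
  add 57.176.0.0/12 -> H3 at depth 12
  del 97.25.52.0/24 (clear depth 24)
  ? 51.169.130.229  path d0:H3→d1:H0→d2:-→d3:-→d4:-  best=H0
  add 57.180.0.0/15 -> H2 at depth 15
  ? 97.25.52.80  path d0:H3→d1:H0→d2:-→d3:-→d4:-→d5:-→d6:-→d7:-→d8:-→d9:-→d10:-→d11:-→d12:-→d13:-→d14:-→d15:-→d16:-→d17:-→d18:-→d19:-→d20:-→d21:-→d22:-→d23:-→d24:-→d25:-→d26:-→d27:-→d28:-→d29:-→d30:-→d31:-→d32:H2  best=H2
  ? 57.180.0.2  path d0:H3→d1:H0→d2:-→d3:-→d4:-→d5:-→d6:-→d7:-→d8:-→d9:-→d10:-→d11:-→d12:H3→d13:-→d14:-→d15:H2  best=H2
  del 57.176.0.0/12 (clear depth 12)
  add 57.180.0.0/14 -> H1 at depth 14
  ? 57.180.3.186  path d0:H3→d1:H0→d2:-→d3:-→d4:-→d5:-→d6:-→d7:-→d8:-→d9:-→d10:-→d11:-→d12:-→d13:-→d14:H1→d15:H2  best=H2
  add 97.25.52.80/28 -> H0 at depth 28
  ? 97.25.52.82  path d0:H3→d1:H0→d2:-→d3:-→d4:-→d5:-→d6:-→d7:-→d8:-→d9:-→d10:-→d11:-→d12:-→d13:-→d14:-→d15:-→d16:-→d17:-→d18:-→d19:-→d20:-→d21:-→d22:-→d23:-→d24:-→d25:-→d26:-→d27:-→d28:H0→d29:-→d30:-  best=H0
  add 56.0.0.0/7 -> H2 at depth 7
  ? 97.25.52.80  path d0:H3→d1:H0→d2:-→d3:-→d4:-→d5:-→d6:-→d7:-→d8:-→d9:-→d10:-→d11:-→d12:-→d13:-→d14:-→d15:-→d16:-→d17:-→d18:-→d19:-→d20:-→d21:-→d22:-→d23:-→d24:-→d25:-→d26:-→d27:-→d28:H0→d29:-→d30:-→d31:-→d32:H2  best=H2

== LOOKUPS ==
["H0","H0","H2","no-route","H0","H0","H2","H3","H2","H2","H3","H0","H2","H2","H2","H0","H2"]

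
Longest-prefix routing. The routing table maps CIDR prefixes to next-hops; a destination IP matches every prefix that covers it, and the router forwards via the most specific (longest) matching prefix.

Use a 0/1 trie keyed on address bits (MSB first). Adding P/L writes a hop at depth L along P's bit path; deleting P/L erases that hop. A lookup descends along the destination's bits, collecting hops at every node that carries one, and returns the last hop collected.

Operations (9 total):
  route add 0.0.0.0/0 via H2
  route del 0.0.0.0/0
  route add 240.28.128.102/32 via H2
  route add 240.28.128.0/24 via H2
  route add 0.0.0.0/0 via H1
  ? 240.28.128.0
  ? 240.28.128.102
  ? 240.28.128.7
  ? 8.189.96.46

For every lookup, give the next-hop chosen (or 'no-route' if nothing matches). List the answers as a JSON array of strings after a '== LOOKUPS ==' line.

Apply in order:
  add 0.0.0.0/0 -> H2 at depth 0
  del 0.0.0.0/0 (clear depth 0)
  add 240.28.128.102/32 -> H2 at depth 32
  add 240.28.128.0/24 -> H2 at depth 24
  add 0.0.0.0/0 -> H1 at depth 0
  ? 240.28.128.0  path d0:H1→d1:-→d2:-→d3:-→d4:-→d5:-→d6:-→d7:-→d8:-→d9:-→d10:-→d11:-→d12:-→d13:-→d14:-→d15:-→d16:-→d17:-→d18:-→d19:-→d20:-→d21:-→d22:-→d23:-→d24:H2→d25:-  best=H2
  ? 240.28.128.102  path d0:H1→d1:-→d2:-→d3:-→d4:-→d5:-→d6:-→d7:-→d8:-→d9:-→d10:-→d11:-→d12:-→d13:-→d14:-→d15:-→d16:-→d17:-→d18:-→d19:-→d20:-→d21:-→d22:-→d23:-→d24:H2→d25:-→d26:-→d27:-→d28:-→d29:-→d30:-→d31:-→d32:H2  best=H2
  ? 240.28.128.7  path d0:H1→d1:-→d2:-→d3:-→d4:-→d5:-→d6:-→d7:-→d8:-→d9:-→d10:-→d11:-→d12:-→d13:-→d14:-→d15:-→d16:-→d17:-→d18:-→d19:-→d20:-→d21:-→d22:-→d23:-→d24:H2→d25:-  best=H2
  ? 8.189.96.46  path d0:H1  best=H1

== LOOKUPS ==
["H2","H2","H2","H1"]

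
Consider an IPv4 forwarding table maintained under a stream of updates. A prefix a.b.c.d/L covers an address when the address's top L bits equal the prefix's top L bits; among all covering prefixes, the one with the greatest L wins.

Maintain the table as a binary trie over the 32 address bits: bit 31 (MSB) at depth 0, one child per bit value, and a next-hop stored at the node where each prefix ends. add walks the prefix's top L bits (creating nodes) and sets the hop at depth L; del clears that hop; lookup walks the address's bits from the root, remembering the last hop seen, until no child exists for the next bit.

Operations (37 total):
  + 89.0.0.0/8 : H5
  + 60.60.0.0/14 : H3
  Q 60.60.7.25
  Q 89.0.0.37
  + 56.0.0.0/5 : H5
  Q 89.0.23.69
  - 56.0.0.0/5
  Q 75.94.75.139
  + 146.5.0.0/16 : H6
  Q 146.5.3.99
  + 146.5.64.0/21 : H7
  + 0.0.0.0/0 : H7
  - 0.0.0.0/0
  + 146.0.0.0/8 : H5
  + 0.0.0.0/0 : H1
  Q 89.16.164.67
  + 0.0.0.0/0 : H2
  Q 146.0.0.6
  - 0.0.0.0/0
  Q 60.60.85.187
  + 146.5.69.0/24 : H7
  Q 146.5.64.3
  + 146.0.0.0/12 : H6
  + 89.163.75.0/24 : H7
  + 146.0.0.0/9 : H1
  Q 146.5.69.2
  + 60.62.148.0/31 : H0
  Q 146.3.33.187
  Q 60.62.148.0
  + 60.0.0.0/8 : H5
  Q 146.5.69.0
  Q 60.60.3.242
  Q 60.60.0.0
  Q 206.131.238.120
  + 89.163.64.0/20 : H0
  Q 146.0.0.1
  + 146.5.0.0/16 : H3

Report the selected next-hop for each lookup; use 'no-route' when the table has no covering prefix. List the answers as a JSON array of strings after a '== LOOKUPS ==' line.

Process each operation:
  add 89.0.0.0/8 -> H5 at depth 8
  add 60.60.0.0/14 -> H3 at depth 14
  Q 60.60.7.25: descend 00111100001111 ; hops seen [H3] ; pick H3
  Q 89.0.0.37: descend 01011001 ; hops seen [H5] ; pick H5
  add 56.0.0.0/5 -> H5 at depth 5
  Q 89.0.23.69: descend 01011001 ; hops seen [H5] ; pick H5
  del 56.0.0.0/5 (clear depth 5)
  Q 75.94.75.139: descend 010 ; hops seen [∅] ; pick no-route
  add 146.5.0.0/16 -> H6 at depth 16
  Q 146.5.3.99: descend 1001001000000101 ; hops seen [H6] ; pick H6
  add 146.5.64.0/21 -> H7 at depth 21
  add 0.0.0.0/0 -> H7 at depth 0
  del 0.0.0.0/0 (clear depth 0)
  add 146.0.0.0/8 -> H5 at depth 8
  add 0.0.0.0/0 -> H1 at depth 0
  Q 89.16.164.67: descend 01011001 ; hops seen [H1,H5] ; pick H5
  add 0.0.0.0/0 -> H2 at depth 0
  Q 146.0.0.6: descend 1001001000000 ; hops seen [H2,H5] ; pick H5
  del 0.0.0.0/0 (clear depth 0)
  Q 60.60.85.187: descend 00111100001111 ; hops seen [H3] ; pick H3
  add 146.5.69.0/24 -> H7 at depth 24
  Q 146.5.64.3: descend 100100100000010101000 ; hops seen [H5,H6,H7] ; pick H7
  add 146.0.0.0/12 -> H6 at depth 12
  add 89.163.75.0/24 -> H7 at depth 24
  add 146.0.0.0/9 -> H1 at depth 9
  Q 146.5.69.2: descend 100100100000010101000101 ; hops seen [H5,H1,H6,H6,H7,H7] ; pick H7
  add 60.62.148.0/31 -> H0 at depth 31
  Q 146.3.33.187: descend 1001001000000 ; hops seen [H5,H1,H6] ; pick H6
  Q 60.62.148.0: descend 0011110000111110100101000000000 ; hops seen [H3,H0] ; pick H0
  add 60.0.0.0/8 -> H5 at depth 8
  Q 146.5.69.0: descend 100100100000010101000101 ; hops seen [H5,H1,H6,H6,H7,H7] ; pick H7
  Q 60.60.3.242: descend 00111100001111 ; hops seen [H5,H3] ; pick H3
  Q 60.60.0.0: descend 00111100001111 ; hops seen [H5,H3] ; pick H3
  Q 206.131.238.120: descend 1 ; hops seen [∅] ; pick no-route
  add 89.163.64.0/20 -> H0 at depth 20
  Q 146.0.0.1: descend 1001001000000 ; hops seen [H5,H1,H6] ; pick H6
  add 146.5.0.0/16 -> H3 at depth 16

== LOOKUPS ==
["H3","H5","H5","no-route","H6","H5","H5","H3","H7","H7","H6","H0","H7","H3","H3","no-route","H6"]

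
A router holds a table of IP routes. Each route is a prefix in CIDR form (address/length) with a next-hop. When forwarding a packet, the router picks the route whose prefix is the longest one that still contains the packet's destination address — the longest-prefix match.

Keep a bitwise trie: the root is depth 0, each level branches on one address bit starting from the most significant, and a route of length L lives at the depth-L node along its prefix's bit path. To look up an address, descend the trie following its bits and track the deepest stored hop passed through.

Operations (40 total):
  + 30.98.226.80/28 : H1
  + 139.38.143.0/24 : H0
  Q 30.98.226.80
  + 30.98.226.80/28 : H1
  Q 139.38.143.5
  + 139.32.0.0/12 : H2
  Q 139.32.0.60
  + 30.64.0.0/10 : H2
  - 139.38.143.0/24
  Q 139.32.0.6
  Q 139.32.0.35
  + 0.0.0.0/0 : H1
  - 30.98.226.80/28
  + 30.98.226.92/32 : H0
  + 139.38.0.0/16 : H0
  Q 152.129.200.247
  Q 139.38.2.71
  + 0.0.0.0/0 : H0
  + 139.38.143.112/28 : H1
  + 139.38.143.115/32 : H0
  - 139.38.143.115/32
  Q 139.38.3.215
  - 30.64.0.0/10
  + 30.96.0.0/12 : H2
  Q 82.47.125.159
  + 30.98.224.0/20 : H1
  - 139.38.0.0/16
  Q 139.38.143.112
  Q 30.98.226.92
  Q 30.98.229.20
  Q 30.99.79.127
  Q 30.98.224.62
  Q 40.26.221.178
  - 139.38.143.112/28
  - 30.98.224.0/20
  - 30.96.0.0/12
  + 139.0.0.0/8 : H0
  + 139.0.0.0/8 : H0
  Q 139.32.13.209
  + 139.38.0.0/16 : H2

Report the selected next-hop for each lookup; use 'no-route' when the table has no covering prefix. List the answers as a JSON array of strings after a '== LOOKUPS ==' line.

Apply in order:
  + 30.98.226.80/28 (H1) depth=28
  + 139.38.143.0/24 (H0) depth=24
  ? 30.98.226.80  path d0:-→d1:-→d2:-→d3:-→d4:-→d5:-→d6:-→d7:-→d8:-→d9:-→d10:-→d11:-→d12:-→d13:-→d14:-→d15:-→d16:-→d17:-→d18:-→d19:-→d20:-→d21:-→d22:-→d23:-→d24:-→d25:-→d26:-→d27:-→d28:H1  best=H1
  + 30.98.226.80/28 (H1) depth=28
  ? 139.38.143.5  path d0:-→d1:-→d2:-→d3:-→d4:-→d5:-→d6:-→d7:-→d8:-→d9:-→d10:-→d11:-→d12:-→d13:-→d14:-→d15:-→d16:-→d17:-→d18:-→d19:-→d20:-→d21:-→d22:-→d23:-→d24:H0  best=H0
  + 139.32.0.0/12 (H2) depth=12
  ? 139.32.0.60  path d0:-→d1:-→d2:-→d3:-→d4:-→d5:-→d6:-→d7:-→d8:-→d9:-→d10:-→d11:-→d12:H2→d13:-  best=H2
  + 30.64.0.0/10 (H2) depth=10
  del 139.38.143.0/24 (clear depth 24)
  ? 139.32.0.6  path d0:-→d1:-→d2:-→d3:-→d4:-→d5:-→d6:-→d7:-→d8:-→d9:-→d10:-→d11:-→d12:H2→d13:-  best=H2
  ? 139.32.0.35  path d0:-→d1:-→d2:-→d3:-→d4:-→d5:-→d6:-→d7:-→d8:-→d9:-→d10:-→d11:-→d12:H2→d13:-  best=H2
  + 0.0.0.0/0 (H1) depth=0
  del 30.98.226.80/28 (clear depth 28)
  + 30.98.226.92/32 (H0) depth=32
  + 139.38.0.0/16 (H0) depth=16
  ? 152.129.200.247  path d0:H1→d1:-→d2:-→d3:-  best=H1
  ? 139.38.2.71  path d0:H1→d1:-→d2:-→d3:-→d4:-→d5:-→d6:-→d7:-→d8:-→d9:-→d10:-→d11:-→d12:H2→d13:-→d14:-→d15:-→d16:H0  best=H0
  + 0.0.0.0/0 (H0) depth=0
  + 139.38.143.112/28 (H1) depth=28
  + 139.38.143.115/32 (H0) depth=32
  del 139.38.143.115/32 (clear depth 32)
  ? 139.38.3.215  path d0:H0→d1:-→d2:-→d3:-→d4:-→d5:-→d6:-→d7:-→d8:-→d9:-→d10:-→d11:-→d12:H2→d13:-→d14:-→d15:-→d16:H0  best=H0
  del 30.64.0.0/10 (clear depth 10)
  + 30.96.0.0/12 (H2) depth=12
  ? 82.47.125.159  path d0:H0→d1:-  best=H0
  + 30.98.224.0/20 (H1) depth=20
  del 139.38.0.0/16 (clear depth 16)
  ? 139.38.143.112  path d0:H0→d1:-→d2:-→d3:-→d4:-→d5:-→d6:-→d7:-→d8:-→d9:-→d10:-→d11:-→d12:H2→d13:-→d14:-→d15:-→d16:-→d17:-→d18:-→d19:-→d20:-→d21:-→d22:-→d23:-→d24:-→d25:-→d26:-→d27:-→d28:H1→d29:-→d30:-  best=H1
  ? 30.98.226.92  path d0:H0→d1:-→d2:-→d3:-→d4:-→d5:-→d6:-→d7:-→d8:-→d9:-→d10:-→d11:-→d12:H2→d13:-→d14:-→d15:-→d16:-→d17:-→d18:-→d19:-→d20:H1→d21:-→d22:-→d23:-→d24:-→d25:-→d26:-→d27:-→d28:-→d29:-→d30:-→d31:-→d32:H0  best=H0
  ? 30.98.229.20  path d0:H0→d1:-→d2:-→d3:-→d4:-→d5:-→d6:-→d7:-→d8:-→d9:-→d10:-→d11:-→d12:H2→d13:-→d14:-→d15:-→d16:-→d17:-→d18:-→d19:-→d20:H1→d21:-  best=H1
  ? 30.99.79.127  path d0:H0→d1:-→d2:-→d3:-→d4:-→d5:-→d6:-→d7:-→d8:-→d9:-→d10:-→d11:-→d12:H2→d13:-→d14:-→d15:-  best=H2
  ? 30.98.224.62  path d0:H0→d1:-→d2:-→d3:-→d4:-→d5:-→d6:-→d7:-→d8:-→d9:-→d10:-→d11:-→d12:H2→d13:-→d14:-→d15:-→d16:-→d17:-→d18:-→d19:-→d20:H1→d21:-→d22:-  best=H1
  ? 40.26.221.178  path d0:H0→d1:-→d2:-  best=H0
  del 139.38.143.112/28 (clear depth 28)
  del 30.98.224.0/20 (clear depth 20)
  del 30.96.0.0/12 (clear depth 12)
  + 139.0.0.0/8 (H0) depth=8
  + 139.0.0.0/8 (H0) depth=8
  ? 139.32.13.209  path d0:H0→d1:-→d2:-→d3:-→d4:-→d5:-→d6:-→d7:-→d8:H0→d9:-→d10:-→d11:-→d12:H2→d13:-  best=H2
  + 139.38.0.0/16 (H2) depth=16

== LOOKUPS ==
["H1","H0","H2","H2","H2","H1","H0","H0","H0","H1","H0","H1","H2","H1","H0","H2"]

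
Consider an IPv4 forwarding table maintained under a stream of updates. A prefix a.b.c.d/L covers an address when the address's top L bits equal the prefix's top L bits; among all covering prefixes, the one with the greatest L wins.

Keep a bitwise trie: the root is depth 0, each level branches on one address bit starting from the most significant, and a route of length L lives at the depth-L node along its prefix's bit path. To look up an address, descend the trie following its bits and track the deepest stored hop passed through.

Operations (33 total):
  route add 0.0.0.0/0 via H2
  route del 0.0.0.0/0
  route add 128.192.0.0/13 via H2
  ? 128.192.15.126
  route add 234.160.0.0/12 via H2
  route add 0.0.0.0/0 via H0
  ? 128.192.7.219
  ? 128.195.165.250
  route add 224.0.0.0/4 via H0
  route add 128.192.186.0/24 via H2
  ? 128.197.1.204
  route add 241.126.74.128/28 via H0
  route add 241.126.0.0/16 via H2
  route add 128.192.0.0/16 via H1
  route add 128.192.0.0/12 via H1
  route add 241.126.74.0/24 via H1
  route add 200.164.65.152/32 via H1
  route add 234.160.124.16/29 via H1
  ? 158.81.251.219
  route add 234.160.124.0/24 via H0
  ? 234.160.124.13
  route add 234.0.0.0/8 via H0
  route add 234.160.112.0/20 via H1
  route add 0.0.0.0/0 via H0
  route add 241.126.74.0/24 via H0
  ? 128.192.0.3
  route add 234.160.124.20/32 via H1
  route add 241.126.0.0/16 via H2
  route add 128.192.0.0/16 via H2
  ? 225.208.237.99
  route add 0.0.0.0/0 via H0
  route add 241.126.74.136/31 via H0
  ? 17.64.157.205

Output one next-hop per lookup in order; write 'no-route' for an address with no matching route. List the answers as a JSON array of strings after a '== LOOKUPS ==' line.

Process each operation:
  + 0.0.0.0/0 (H2) depth=0
  - 0.0.0.0/0 clear@0
  + 128.192.0.0/13 (H2) depth=13
  Q 128.192.15.126: descend 1000000011000 ; hops seen [H2] ; pick H2
  + 234.160.0.0/12 (H2) depth=12
  + 0.0.0.0/0 (H0) depth=0
  Q 128.192.7.219: descend 1000000011000 ; hops seen [H0,H2] ; pick H2
  Q 128.195.165.250: descend 1000000011000 ; hops seen [H0,H2] ; pick H2
  + 224.0.0.0/4 (H0) depth=4
  + 128.192.186.0/24 (H2) depth=24
  Q 128.197.1.204: descend 1000000011000 ; hops seen [H0,H2] ; pick H2
  + 241.126.74.128/28 (H0) depth=28
  + 241.126.0.0/16 (H2) depth=16
  + 128.192.0.0/16 (H1) depth=16
  + 128.192.0.0/12 (H1) depth=12
  + 241.126.74.0/24 (H1) depth=24
  + 200.164.65.152/32 (H1) depth=32
  + 234.160.124.16/29 (H1) depth=29
  Q 158.81.251.219: descend 100 ; hops seen [H0] ; pick H0
  + 234.160.124.0/24 (H0) depth=24
  Q 234.160.124.13: descend 111010101010000001111100000 ; hops seen [H0,H0,H2,H0] ; pick H0
  + 234.0.0.0/8 (H0) depth=8
  + 234.160.112.0/20 (H1) depth=20
  + 0.0.0.0/0 (H0) depth=0
  + 241.126.74.0/24 (H0) depth=24
  Q 128.192.0.3: descend 1000000011000000 ; hops seen [H0,H1,H2,H1] ; pick H1
  + 234.160.124.20/32 (H1) depth=32
  + 241.126.0.0/16 (H2) depth=16
  + 128.192.0.0/16 (H2) depth=16
  Q 225.208.237.99: descend 1110 ; hops seen [H0,H0] ; pick H0
  + 0.0.0.0/0 (H0) depth=0
  + 241.126.74.136/31 (H0) depth=31
  Q 17.64.157.205: descend ε ; hops seen [H0] ; pick H0

== LOOKUPS ==
["H2","H2","H2","H2","H0","H0","H1","H0","H0"]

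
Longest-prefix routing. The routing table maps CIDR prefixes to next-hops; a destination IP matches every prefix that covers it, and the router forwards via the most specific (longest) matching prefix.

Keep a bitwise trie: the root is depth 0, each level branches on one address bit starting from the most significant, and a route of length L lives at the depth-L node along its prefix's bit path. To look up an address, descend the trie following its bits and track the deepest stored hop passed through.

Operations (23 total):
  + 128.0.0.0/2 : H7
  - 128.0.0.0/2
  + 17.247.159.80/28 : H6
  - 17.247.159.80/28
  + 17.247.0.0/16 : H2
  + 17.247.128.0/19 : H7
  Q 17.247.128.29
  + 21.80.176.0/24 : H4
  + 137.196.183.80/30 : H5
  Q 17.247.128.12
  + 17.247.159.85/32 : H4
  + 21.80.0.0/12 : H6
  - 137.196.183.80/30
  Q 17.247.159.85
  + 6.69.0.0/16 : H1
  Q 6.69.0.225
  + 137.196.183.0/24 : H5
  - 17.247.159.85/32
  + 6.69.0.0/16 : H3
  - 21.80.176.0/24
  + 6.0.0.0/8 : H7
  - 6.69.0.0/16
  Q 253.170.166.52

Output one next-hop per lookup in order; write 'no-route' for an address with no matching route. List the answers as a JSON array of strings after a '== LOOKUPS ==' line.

Apply in order:
  + 128.0.0.0/2 (H7) depth=2
  del 128.0.0.0/2 (clear depth 2)
  + 17.247.159.80/28 (H6) depth=28
  del 17.247.159.80/28 (clear depth 28)
  + 17.247.0.0/16 (H2) depth=16
  + 17.247.128.0/19 (H7) depth=19
  lookup 17.247.128.29: bits 0001000111110111100 walk d0:-→d1:-→d2:-→d3:-→d4:-→d5:-→d6:-→d7:-→d8:-→d9:-→d10:-→d11:-→d12:-→d13:-→d14:-→d15:-→d16:H2→d17:-→d18:-→d19:H7 -> H7
  + 21.80.176.0/24 (H4) depth=24
  + 137.196.183.80/30 (H5) depth=30
  lookup 17.247.128.12: bits 0001000111110111100 walk d0:-→d1:-→d2:-→d3:-→d4:-→d5:-→d6:-→d7:-→d8:-→d9:-→d10:-→d11:-→d12:-→d13:-→d14:-→d15:-→d16:H2→d17:-→d18:-→d19:H7 -> H7
  + 17.247.159.85/32 (H4) depth=32
  + 21.80.0.0/12 (H6) depth=12
  del 137.196.183.80/30 (clear depth 30)
  lookup 17.247.159.85: bits 00010001111101111001111101010101 walk d0:-→d1:-→d2:-→d3:-→d4:-→d5:-→d6:-→d7:-→d8:-→d9:-→d10:-→d11:-→d12:-→d13:-→d14:-→d15:-→d16:H2→d17:-→d18:-→d19:H7→d20:-→d21:-→d22:-→d23:-→d24:-→d25:-→d26:-→d27:-→d28:-→d29:-→d30:-→d31:-→d32:H4 -> H4
  + 6.69.0.0/16 (H1) depth=16
  lookup 6.69.0.225: bits 0000011001000101 walk d0:-→d1:-→d2:-→d3:-→d4:-→d5:-→d6:-→d7:-→d8:-→d9:-→d10:-→d11:-→d12:-→d13:-→d14:-→d15:-→d16:H1 -> H1
  + 137.196.183.0/24 (H5) depth=24
  del 17.247.159.85/32 (clear depth 32)
  + 6.69.0.0/16 (H3) depth=16
  del 21.80.176.0/24 (clear depth 24)
  + 6.0.0.0/8 (H7) depth=8
  del 6.69.0.0/16 (clear depth 16)
  lookup 253.170.166.52: bits 1 walk d0:-→d1:- -> no-route

== LOOKUPS ==
["H7","H7","H4","H1","no-route"]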